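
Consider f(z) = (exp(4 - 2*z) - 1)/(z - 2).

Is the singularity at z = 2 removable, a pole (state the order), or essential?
Let u = z - 2. The exponent is 4 - 2*z = -2u, so
  f = (e^(-2u) - 1)/u = ((-2u) + (-2u)^2/2 + (-2u)^3/6 + ...)/u = -2 + (2)*u + (-4/3)*u^2 + ...
The Laurent expansion about u = 0 has no negative powers; equivalently lim_{z→2} f(z) = -2 exists and is finite.
So the singularity is removable.

Final answer: removable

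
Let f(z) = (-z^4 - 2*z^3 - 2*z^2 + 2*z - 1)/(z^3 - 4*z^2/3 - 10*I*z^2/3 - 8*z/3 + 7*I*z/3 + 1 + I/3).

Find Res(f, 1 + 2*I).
Write f(z) = P(z)/Q(z) with P(z) = -z^4 - 2*z^3 - 2*z^2 + 2*z - 1 and Q(z) = z^3 - 4*z^2/3 - 10*I*z^2/3 - 8*z/3 + 7*I*z/3 + 1 + I/3.
The denominator factors as Q(z) = (z - 1 - 2*I)*(z - I)*(z - 1/3 - I/3), so z = 1 + 2*I is a simple zero of Q and P is analytic there; z = 1 + 2*I is therefore a simple pole and
  Res(f, z₀) = P(z₀)/Q'(z₀).

Q'(z) = 3*z^2 - 8*z/3 - 20*I*z/3 - 8/3 + 7*I/3, so Q'(1 + 2*I) = -1 + 7*I/3.
P(1 + 2*I) = 36 + 24*I.

Res(f, 1 + 2*I) = (36 + 24*I)/(-1 + 7*I/3) = 90/29 - 486*I/29

Final answer: 90/29 - 486*I/29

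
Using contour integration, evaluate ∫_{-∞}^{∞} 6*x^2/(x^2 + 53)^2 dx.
3*sqrt(53)*pi/53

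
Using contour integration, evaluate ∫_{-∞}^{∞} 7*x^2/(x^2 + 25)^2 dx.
Let f(z) = 7*z^2/(z^2 + 25)^2. The denominator has no real zeros and deg Q - deg P = 2 ≥ 2, so the integral of f over the upper semicircle |z| = R tends to 0 as R → ∞. Closing the contour in the upper half-plane,
  ∫_{-∞}^{∞} f(x) dx = 2πi · Σ Res(f, z_k)  over the poles with Im z_k > 0.

Zeros of the denominator: z^2 + 25 = 0 gives z = ±5*I.
Upper half-plane: z = 5*I (a pole of order 2).

Write f(z) = g(z)/(z - 5*I)^2 with g(z) = 7*z^2/(z + 5*I)^2. For a double pole, Res(f, z₀) = g'(z₀):
  g'(z) = 70*I*z/(z + 5*I)^3
  Res(f, 5*I) = g'(5*I) = -7*I/20

∫_{-∞}^{∞} f(x) dx = 2πi · (-7*I/20) = 7*pi/10

Final answer: 7*pi/10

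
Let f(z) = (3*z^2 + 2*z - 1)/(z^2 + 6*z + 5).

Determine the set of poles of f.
{-5}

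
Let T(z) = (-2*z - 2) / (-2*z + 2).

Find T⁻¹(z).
Set w = T(z) = (-2*z - 2) / (-2*z + 2) and solve for z:
  w*(-2*z + 2) = -2*z - 2
  2*w + z*(2 - 2*w) + 2 = 0
  z*(2 - 2*w) = -2*w - 2
  z = (2*w + 2)/(2*w - 2)
Renaming the variable, T⁻¹(z) = (2*z + 2)/(2*z - 2) = (z + 1)/(z - 1).
(Check: ad - bc = -8 ≠ 0, so T is invertible.)

Final answer: (z + 1)/(z - 1)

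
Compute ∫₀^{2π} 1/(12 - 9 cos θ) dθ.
Call the integral J. The integrand is 2π-periodic and we integrate over a full period, so shifting θ does not change the value (θ → θ + π flips the sign of the trig term). Hence
  J = ∫₀^{2π} dθ/(12 + 9 cos θ).
Put z = e^{iθ}: then cos θ = (z + 1/z)/2, dθ = dz/(iz), and z runs once counterclockwise around |z| = 1:
  J = ∮_{|z|=1} 1/(12 + 9*(z + 1/z)/2) · dz/(iz) = (2/i) ∮_{|z|=1} dz/(9*z^2 + 24*z + 9).
The roots of 9*z^2 + 24*z + 9 are z = (-12 ± sqrt(12^2 - 9^2))/9, with sqrt(63) = 3*sqrt(7); their product is 1, so only z₊ = -4/3 + sqrt(7)/3 lies inside the unit circle (z₋ = -4/3 - sqrt(7)/3 lies outside).
z₊ is a simple zero of q(z) = 9*z^2 + 24*z + 9, so Res(1/q, z₊) = 1/q'(z₊) with q'(z) = 18*z + 24; and q'(z₊) = 9*(z₊ - z₋) = 6*sqrt(7).
Therefore J = (2/i) · 2πi · 1/(6*sqrt(7)) = 2*pi/(3*sqrt(7)) = 2*sqrt(7)*pi/21

Final answer: 2*sqrt(7)*pi/21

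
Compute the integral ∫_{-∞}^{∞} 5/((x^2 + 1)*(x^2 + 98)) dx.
Let f(z) = 5/((z^2 + 1)*(z^2 + 98)). The denominator has no real zeros and deg Q - deg P = 4 ≥ 2, so the integral of f over the upper semicircle |z| = R tends to 0 as R → ∞. Closing the contour in the upper half-plane,
  ∫_{-∞}^{∞} f(x) dx = 2πi · Σ Res(f, z_k)  over the poles with Im z_k > 0.

Zeros of the denominator: z^2 + 1 = 0 gives z = ±I; z^2 + 98 = 0 gives z = ±7*sqrt(2)*I.
Upper half-plane: z = I, z = 7*sqrt(2)*I (simple).

Each pole is a simple zero of Q(z) = z^4 + 99*z^2 + 98, so Res(f, z₀) = P(z₀)/Q'(z₀) with P(z) = 5, Q'(z) = 4*z^3 + 198*z:
  Res(f, I) = (5)/(194*I) = -5*I/194
  Res(f, 7*sqrt(2)*I) = (5)/(-1358*sqrt(2)*I) = 5*sqrt(2)*I/2716

Sum of residues: 5*I*(-14 + sqrt(2))/2716
∫_{-∞}^{∞} f(x) dx = 2πi · (5*I*(-14 + sqrt(2))/2716) = 5*pi*(14 - sqrt(2))/1358

Final answer: 5*pi*(14 - sqrt(2))/1358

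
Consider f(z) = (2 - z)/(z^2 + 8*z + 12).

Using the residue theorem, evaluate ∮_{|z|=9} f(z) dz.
By the residue theorem, ∮_C f(z) dz = 2πi · (sum of the residues of f at the poles inside |z| = 9).

The denominator factors as (z + 2)*(z + 6), so the singularities of f are simple poles at z = -2, z = -6.
  |-2|² = 4 < 81 = 9², so this pole is inside the contour.
  |-6|² = 36 < 81 = 9², so this pole is inside the contour.

With P(z) = 2 - z and Q(z) = z^2 + 8*z + 12, each pole is simple, so Res(f, z₀) = P(z₀)/Q'(z₀) with Q'(z) = 2*z + 8.
  Res(f, -2) = P(-2)/Q'(-2) = (4)/(4) = 1
  Res(f, -6) = P(-6)/Q'(-6) = (8)/(-4) = -2

Sum of residues inside C: -1
∮_C f(z) dz = 2πi · (-1) = -2*I*pi

Final answer: -2*I*pi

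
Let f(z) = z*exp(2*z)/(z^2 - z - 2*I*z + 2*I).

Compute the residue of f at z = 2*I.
(4/5 - 2*I/5)*exp(4*I)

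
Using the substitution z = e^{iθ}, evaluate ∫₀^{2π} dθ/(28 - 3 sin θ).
2*sqrt(31)*pi/155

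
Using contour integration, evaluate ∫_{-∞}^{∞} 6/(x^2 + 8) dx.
Let f(z) = 6/(z^2 + 8). The denominator has no real zeros and deg Q - deg P = 2 ≥ 2, so the integral of f over the upper semicircle |z| = R tends to 0 as R → ∞. Closing the contour in the upper half-plane,
  ∫_{-∞}^{∞} f(x) dx = 2πi · Σ Res(f, z_k)  over the poles with Im z_k > 0.

Zeros of the denominator: z^2 + 8 = 0 gives z = ±2*sqrt(2)*I.
Upper half-plane: z = 2*sqrt(2)*I (simple).

Each pole is a simple zero of Q(z) = z^2 + 8, so Res(f, z₀) = P(z₀)/Q'(z₀) with P(z) = 6, Q'(z) = 2*z:
  Res(f, 2*sqrt(2)*I) = (6)/(4*sqrt(2)*I) = -3*sqrt(2)*I/4

∫_{-∞}^{∞} f(x) dx = 2πi · (-3*sqrt(2)*I/4) = 3*sqrt(2)*pi/2

Final answer: 3*sqrt(2)*pi/2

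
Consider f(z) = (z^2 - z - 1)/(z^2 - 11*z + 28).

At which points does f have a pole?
{4, 7}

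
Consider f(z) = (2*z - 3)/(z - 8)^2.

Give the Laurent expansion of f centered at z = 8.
Put w = z - (8), i.e. z = w + 8. The denominator is w^2, so it suffices to rewrite the numerator in powers of w.

P(z) = 2*z - 3
P(w + 8) = 13 + 2*w

Dividing each term by w^2:
  f = 13/w^2 + 2/w

Substituting back w = z - 8:
  f(z) = 13/(z - 8)^2 + 2/(z - 8)

The series is finite because the numerator is a polynomial; the negative powers form the principal part, and the coefficient of 1/(z - 8) gives Res(f, 8) = 2.

Final answer: 13/(z - 8)^2 + 2/(z - 8)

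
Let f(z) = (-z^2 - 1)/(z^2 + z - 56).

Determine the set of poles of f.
The singularities of f are the zeros of the denominator. Factoring,
  z^2 + z - 56 = (z - 7)*(z + 8)
so the candidates are z = 7, z = -8.

Check the numerator P(z) = -z^2 - 1 at each one:
  P(7) = -50 ≠ 0, so z = 7 is a (simple) pole.
  P(-8) = -65 ≠ 0, so z = -8 is a (simple) pole.

Poles of f: {-8, 7}

Final answer: {-8, 7}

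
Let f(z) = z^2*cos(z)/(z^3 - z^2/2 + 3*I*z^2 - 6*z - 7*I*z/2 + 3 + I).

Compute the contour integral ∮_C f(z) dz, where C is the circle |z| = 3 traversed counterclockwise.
By the residue theorem, ∮_C f(z) dz = 2πi · (sum of the residues of f at the poles inside |z| = 3).

The denominator factors as (z - 1/2)*(z + 2 + 2*I)*(z - 2 + I), so the singularities of f are simple poles at z = 1/2, z = -2 - 2*I, z = 2 - I.
  |1/2|² = 1/4 < 9 = 3², so this pole is inside the contour.
  |-2 - 2*I|² = 8 < 9 = 3², so this pole is inside the contour.
  |2 - I|² = 5 < 9 = 3², so this pole is inside the contour.

With P(z) = z^2*cos(z) and Q(z) = z^3 - z^2/2 + 3*I*z^2 - 6*z - 7*I*z/2 + 3 + I, each pole is simple, so Res(f, z₀) = P(z₀)/Q'(z₀) with Q'(z) = 3*z^2 - z + 6*I*z - 6 - 7*I/2.
  Res(f, 1/2) = P(1/2)/Q'(1/2) = (cos(1/2)/4)/(-23/4 - I/2) = (-23/533 + 2*I/533)*cos(1/2)
  Res(f, -2 - 2*I) = P(-2 - 2*I)/Q'(-2 - 2*I) = (8*I*cos(2 + 2*I))/(8 + 21*I/2) = (336/697 + 256*I/697)*cos(2 + 2*I)
  Res(f, 2 - I) = P(2 - I)/Q'(2 - I) = ((3 - 4*I)*cos(2 - I))/(7 - 5*I/2) = (124/221 - 82*I/221)*cos(2 - I)

Sum of residues inside C: (336/697 + 256*I/697)*cos(2 + 2*I) + (-23/533 + 2*I/533)*cos(1/2) + (124/221 - 82*I/221)*cos(2 - I)
∮_C f(z) dz = 2πi · ((336/697 + 256*I/697)*cos(2 + 2*I) + (-23/533 + 2*I/533)*cos(1/2) + (124/221 - 82*I/221)*cos(2 - I)) = pi*(-4/533 - 46*I/533)*cos(1/2) + pi*(164/221 + 248*I/221)*cos(2 - I) + pi*(-512/697 + 672*I/697)*cos(2 + 2*I)

Final answer: pi*(-4/533 - 46*I/533)*cos(1/2) + pi*(164/221 + 248*I/221)*cos(2 - I) + pi*(-512/697 + 672*I/697)*cos(2 + 2*I)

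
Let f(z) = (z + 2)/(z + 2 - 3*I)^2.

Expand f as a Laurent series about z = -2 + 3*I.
3*I/(z + 2 - 3*I)^2 + 1/(z + 2 - 3*I)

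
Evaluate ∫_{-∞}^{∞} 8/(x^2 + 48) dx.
Let f(z) = 8/(z^2 + 48). The denominator has no real zeros and deg Q - deg P = 2 ≥ 2, so the integral of f over the upper semicircle |z| = R tends to 0 as R → ∞. Closing the contour in the upper half-plane,
  ∫_{-∞}^{∞} f(x) dx = 2πi · Σ Res(f, z_k)  over the poles with Im z_k > 0.

Zeros of the denominator: z^2 + 48 = 0 gives z = ±4*sqrt(3)*I.
Upper half-plane: z = 4*sqrt(3)*I (simple).

Each pole is a simple zero of Q(z) = z^2 + 48, so Res(f, z₀) = P(z₀)/Q'(z₀) with P(z) = 8, Q'(z) = 2*z:
  Res(f, 4*sqrt(3)*I) = (8)/(8*sqrt(3)*I) = -sqrt(3)*I/3

∫_{-∞}^{∞} f(x) dx = 2πi · (-sqrt(3)*I/3) = 2*sqrt(3)*pi/3

Final answer: 2*sqrt(3)*pi/3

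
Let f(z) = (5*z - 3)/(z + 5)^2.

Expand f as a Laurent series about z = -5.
Put w = z - (-5), i.e. z = w - 5. The denominator is w^2, so it suffices to rewrite the numerator in powers of w.

P(z) = 5*z - 3
P(w - 5) = -28 + 5*w

Dividing each term by w^2:
  f = -28/w^2 + 5/w

Substituting back w = z + 5:
  f(z) = -28/(z + 5)^2 + 5/(z + 5)

The series is finite because the numerator is a polynomial; the negative powers form the principal part, and the coefficient of 1/(z + 5) gives Res(f, -5) = 5.

Final answer: -28/(z + 5)^2 + 5/(z + 5)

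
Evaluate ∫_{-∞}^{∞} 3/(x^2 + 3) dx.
sqrt(3)*pi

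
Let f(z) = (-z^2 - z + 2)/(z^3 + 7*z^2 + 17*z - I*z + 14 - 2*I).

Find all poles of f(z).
The singularities of f are the zeros of the denominator. Factoring,
  z^3 + 7*z^2 + 17*z - I*z + 14 - 2*I = (z + 2 - I)*(z + 3 + I)*(z + 2)
so the candidates are z = -2 + I, z = -3 - I, z = -2.

Check the numerator P(z) = -z^2 - z + 2 at each one:
  P(-2 + I) = 1 + 3*I ≠ 0, so z = -2 + I is a (simple) pole.
  P(-3 - I) = -3 - 5*I ≠ 0, so z = -3 - I is a (simple) pole.
  P(-2) = 0, so the factor (z + 2) cancels and z = -2 is only a removable singularity, not a pole.

Poles of f: {-3 - I, -2 + I}

Final answer: {-3 - I, -2 + I}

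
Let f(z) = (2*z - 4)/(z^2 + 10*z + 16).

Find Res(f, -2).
Write f(z) = P(z)/Q(z) with P(z) = 2*z - 4 and Q(z) = z^2 + 10*z + 16.
The denominator factors as Q(z) = (z + 8)*(z + 2), so z = -2 is a simple zero of Q and P is analytic there; z = -2 is therefore a simple pole and
  Res(f, z₀) = P(z₀)/Q'(z₀).

Q'(z) = 2*z + 10, so Q'(-2) = 6.
P(-2) = -8.

Res(f, -2) = (-8)/(6) = -4/3

Final answer: -4/3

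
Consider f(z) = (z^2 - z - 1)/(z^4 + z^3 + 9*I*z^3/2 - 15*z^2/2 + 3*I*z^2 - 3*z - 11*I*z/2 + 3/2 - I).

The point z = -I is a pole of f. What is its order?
Factor the denominator:
  z^4 + z^3 + 9*I*z^3/2 - 15*z^2/2 + 3*I*z^2 - 3*z - 11*I*z/2 + 3/2 - I = (z + I)^3*(z + 1 + 3*I/2)

The numerator P(z) = z^2 - z - 1 has P(-I) = -2 + I ≠ 0, so no factor of (z + I) cancels.
Near z = -I we can therefore write f(z) = g(z)/(z + I)^3 with g analytic at -I and g(-I) ≠ 0 (g is the numerator divided by the remaining denominator factors).

Hence z = -I is a pole of order 3.

Final answer: 3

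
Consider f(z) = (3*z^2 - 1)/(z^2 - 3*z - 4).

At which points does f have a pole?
{-1, 4}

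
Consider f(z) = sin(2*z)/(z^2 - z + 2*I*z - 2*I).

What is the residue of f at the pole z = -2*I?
(2/5 + I/5)*sinh(4)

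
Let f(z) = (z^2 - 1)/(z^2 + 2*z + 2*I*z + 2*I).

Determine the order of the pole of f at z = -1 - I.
Factor the denominator:
  z^2 + 2*z + 2*I*z + 2*I = (z + 1 + I)^2

The numerator P(z) = z^2 - 1 has P(-1 - I) = -1 + 2*I ≠ 0, so no factor of (z + 1 + I) cancels.
Near z = -1 - I we can therefore write f(z) = g(z)/(z + 1 + I)^2 with g analytic at -1 - I and g(-1 - I) ≠ 0 (g is just the numerator).

Hence z = -1 - I is a pole of order 2.

Final answer: 2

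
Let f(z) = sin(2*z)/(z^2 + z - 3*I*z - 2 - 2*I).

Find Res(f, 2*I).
Write f(z) = P(z)/Q(z) with P(z) = sin(2*z) and Q(z) = z^2 + z - 3*I*z - 2 - 2*I.
The denominator factors as Q(z) = (z + 1 - I)*(z - 2*I), so z = 2*I is a simple zero of Q and P is analytic there; z = 2*I is therefore a simple pole and
  Res(f, z₀) = P(z₀)/Q'(z₀).

Q'(z) = 2*z + 1 - 3*I, so Q'(2*I) = 1 + I.
P(2*I) = I*sinh(4).

Res(f, 2*I) = (I*sinh(4))/(1 + I) = (1/2 + I/2)*sinh(4)

Final answer: (1/2 + I/2)*sinh(4)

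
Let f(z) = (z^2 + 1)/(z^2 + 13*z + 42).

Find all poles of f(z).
{-7, -6}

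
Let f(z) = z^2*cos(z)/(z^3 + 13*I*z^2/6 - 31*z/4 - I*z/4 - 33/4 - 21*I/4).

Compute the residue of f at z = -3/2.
Write f(z) = P(z)/Q(z) with P(z) = z^2*cos(z) and Q(z) = z^3 + 13*I*z^2/6 - 31*z/4 - I*z/4 - 33/4 - 21*I/4.
The denominator factors as Q(z) = (z + 3/2 + 3*I/2)*(z + 3/2)*(z - 3 + 2*I/3), so z = -3/2 is a simple zero of Q and P is analytic there; z = -3/2 is therefore a simple pole and
  Res(f, z₀) = P(z₀)/Q'(z₀).

Q'(z) = 3*z^2 + 13*I*z/3 - 31/4 - I/4, so Q'(-3/2) = -1 - 27*I/4.
P(-3/2) = 9*cos(3/2)/4.

Res(f, -3/2) = (9*cos(3/2)/4)/(-1 - 27*I/4) = (-36/745 + 243*I/745)*cos(3/2)

Final answer: (-36/745 + 243*I/745)*cos(3/2)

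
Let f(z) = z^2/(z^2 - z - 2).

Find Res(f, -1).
Write f(z) = P(z)/Q(z) with P(z) = z^2 and Q(z) = z^2 - z - 2.
The denominator factors as Q(z) = (z - 2)*(z + 1), so z = -1 is a simple zero of Q and P is analytic there; z = -1 is therefore a simple pole and
  Res(f, z₀) = P(z₀)/Q'(z₀).

Q'(z) = 2*z - 1, so Q'(-1) = -3.
P(-1) = 1.

Res(f, -1) = (1)/(-3) = -1/3

Final answer: -1/3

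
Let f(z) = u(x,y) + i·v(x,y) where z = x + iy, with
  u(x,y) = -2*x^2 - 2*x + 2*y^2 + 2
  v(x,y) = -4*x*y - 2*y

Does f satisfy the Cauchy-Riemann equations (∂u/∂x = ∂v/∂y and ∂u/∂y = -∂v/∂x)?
∂u/∂x = -4*x - 2
∂v/∂y = -4*x - 2
∂u/∂y = 4*y
∂v/∂x = -4*y
∂u/∂x = ∂v/∂y and ∂u/∂y = -∂v/∂x hold identically; f is analytic.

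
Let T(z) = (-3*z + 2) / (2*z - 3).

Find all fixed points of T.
T(z) = z means -3*z + 2 = z*(2*z - 3), i.e.
  2*z^2 - 2 = 0.
Discriminant: (0)^2 - 4*(2)*(-2) = 16, so the roots are real.
  z = (0 ± sqrt(16))/(2*(2))
Fixed points: {-1, 1}

Final answer: {-1, 1}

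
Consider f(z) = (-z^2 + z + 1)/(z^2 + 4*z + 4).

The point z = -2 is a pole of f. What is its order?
Factor the denominator:
  z^2 + 4*z + 4 = (z + 2)^2

The numerator P(z) = -z^2 + z + 1 has P(-2) = -5 ≠ 0, so no factor of (z + 2) cancels.
Near z = -2 we can therefore write f(z) = g(z)/(z + 2)^2 with g analytic at -2 and g(-2) ≠ 0 (g is just the numerator).

Hence z = -2 is a pole of order 2.

Final answer: 2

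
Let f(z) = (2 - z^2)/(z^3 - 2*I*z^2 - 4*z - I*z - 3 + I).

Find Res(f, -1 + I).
Write f(z) = P(z)/Q(z) with P(z) = 2 - z^2 and Q(z) = z^3 - 2*I*z^2 - 4*z - I*z - 3 + I.
The denominator factors as Q(z) = (z + 1)*(z - 2 - I)*(z + 1 - I), so z = -1 + I is a simple zero of Q and P is analytic there; z = -1 + I is therefore a simple pole and
  Res(f, z₀) = P(z₀)/Q'(z₀).

Q'(z) = 3*z^2 - 4*I*z - 4 - I, so Q'(-1 + I) = -3*I.
P(-1 + I) = 2 + 2*I.

Res(f, -1 + I) = (2 + 2*I)/(-3*I) = -2/3 + 2*I/3

Final answer: -2/3 + 2*I/3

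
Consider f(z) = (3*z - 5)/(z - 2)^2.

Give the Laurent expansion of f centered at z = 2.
1/(z - 2)^2 + 3/(z - 2)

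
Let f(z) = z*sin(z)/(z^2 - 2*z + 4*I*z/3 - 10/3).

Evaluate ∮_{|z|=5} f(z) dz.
pi*(9/37 - 17*I/37)*sin(1 + I/3) + pi*(9/37 + 57*I/37)*sin(3 - I)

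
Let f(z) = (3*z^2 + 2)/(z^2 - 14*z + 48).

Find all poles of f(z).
The singularities of f are the zeros of the denominator. Factoring,
  z^2 - 14*z + 48 = (z - 6)*(z - 8)
so the candidates are z = 6, z = 8.

Check the numerator P(z) = 3*z^2 + 2 at each one:
  P(6) = 110 ≠ 0, so z = 6 is a (simple) pole.
  P(8) = 194 ≠ 0, so z = 8 is a (simple) pole.

Poles of f: {6, 8}

Final answer: {6, 8}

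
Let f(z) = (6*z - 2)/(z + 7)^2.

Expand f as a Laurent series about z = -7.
-44/(z + 7)^2 + 6/(z + 7)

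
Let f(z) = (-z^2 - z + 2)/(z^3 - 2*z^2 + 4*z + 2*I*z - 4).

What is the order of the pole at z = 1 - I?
Factor the denominator:
  z^3 - 2*z^2 + 4*z + 2*I*z - 4 = (z - 1 + I)^2*(z - 2*I)

The numerator P(z) = -z^2 - z + 2 has P(1 - I) = 1 + 3*I ≠ 0, so no factor of (z - 1 + I) cancels.
Near z = 1 - I we can therefore write f(z) = g(z)/(z - 1 + I)^2 with g analytic at 1 - I and g(1 - I) ≠ 0 (g is the numerator divided by the remaining denominator factors).

Hence z = 1 - I is a pole of order 2.

Final answer: 2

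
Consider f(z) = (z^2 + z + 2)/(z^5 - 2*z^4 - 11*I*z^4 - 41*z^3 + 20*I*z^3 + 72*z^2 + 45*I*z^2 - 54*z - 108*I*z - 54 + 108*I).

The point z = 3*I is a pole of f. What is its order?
3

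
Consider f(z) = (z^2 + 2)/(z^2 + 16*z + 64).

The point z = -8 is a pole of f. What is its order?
2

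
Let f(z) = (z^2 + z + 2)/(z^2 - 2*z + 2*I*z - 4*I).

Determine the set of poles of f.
The singularities of f are the zeros of the denominator. Factoring,
  z^2 - 2*z + 2*I*z - 4*I = (z + 2*I)*(z - 2)
so the candidates are z = -2*I, z = 2.

Check the numerator P(z) = z^2 + z + 2 at each one:
  P(-2*I) = -2 - 2*I ≠ 0, so z = -2*I is a (simple) pole.
  P(2) = 8 ≠ 0, so z = 2 is a (simple) pole.

Poles of f: {-2*I, 2}

Final answer: {-2*I, 2}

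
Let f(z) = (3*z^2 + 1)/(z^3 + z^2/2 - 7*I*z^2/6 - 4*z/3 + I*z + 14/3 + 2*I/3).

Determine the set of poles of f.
The singularities of f are the zeros of the denominator. Factoring,
  z^3 + z^2/2 - 7*I*z^2/6 - 4*z/3 + I*z + 14/3 + 2*I/3 = (z - 1 + I)*(z - 1/2 - 3*I/2)*(z + 2 - 2*I/3)
so the candidates are z = 1 - I, z = 1/2 + 3*I/2, z = -2 + 2*I/3.

Check the numerator P(z) = 3*z^2 + 1 at each one:
  P(1 - I) = 1 - 6*I ≠ 0, so z = 1 - I is a (simple) pole.
  P(1/2 + 3*I/2) = -5 + 9*I/2 ≠ 0, so z = 1/2 + 3*I/2 is a (simple) pole.
  P(-2 + 2*I/3) = 35/3 - 8*I ≠ 0, so z = -2 + 2*I/3 is a (simple) pole.

Poles of f: {-2 + 2*I/3, 1/2 + 3*I/2, 1 - I}

Final answer: {-2 + 2*I/3, 1/2 + 3*I/2, 1 - I}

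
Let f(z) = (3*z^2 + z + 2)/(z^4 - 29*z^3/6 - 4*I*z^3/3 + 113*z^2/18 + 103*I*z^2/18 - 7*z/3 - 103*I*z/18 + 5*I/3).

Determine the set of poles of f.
The singularities of f are the zeros of the denominator. Factoring,
  z^4 - 29*z^3/6 - 4*I*z^3/3 + 113*z^2/18 + 103*I*z^2/18 - 7*z/3 - 103*I*z/18 + 5*I/3 = (z - 3)*(z - 1/2 - I)*(z - 2/3)*(z - 2/3 - I/3)
so the candidates are z = 3, z = 1/2 + I, z = 2/3, z = 2/3 + I/3.

Check the numerator P(z) = 3*z^2 + z + 2 at each one:
  P(3) = 32 ≠ 0, so z = 3 is a (simple) pole.
  P(1/2 + I) = 1/4 + 4*I ≠ 0, so z = 1/2 + I is a (simple) pole.
  P(2/3) = 4 ≠ 0, so z = 2/3 is a (simple) pole.
  P(2/3 + I/3) = 11/3 + 5*I/3 ≠ 0, so z = 2/3 + I/3 is a (simple) pole.

Poles of f: {1/2 + I, 2/3, 2/3 + I/3, 3}

Final answer: {1/2 + I, 2/3, 2/3 + I/3, 3}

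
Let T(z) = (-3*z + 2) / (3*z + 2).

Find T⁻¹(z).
Set w = T(z) = (-3*z + 2) / (3*z + 2) and solve for z:
  w*(3*z + 2) = -3*z + 2
  2*w + z*(3*w + 3) - 2 = 0
  z*(3*w + 3) = 2 - 2*w
  z = (2*w - 2)/(-3*w - 3)
Renaming the variable, T⁻¹(z) = (2*z - 2)/(-3*z - 3) = (-2*z + 2)/(3*z + 3).
(Check: ad - bc = -12 ≠ 0, so T is invertible.)

Final answer: (-2*z + 2)/(3*z + 3)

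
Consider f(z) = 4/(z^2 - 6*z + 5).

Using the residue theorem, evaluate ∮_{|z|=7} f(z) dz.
By the residue theorem, ∮_C f(z) dz = 2πi · (sum of the residues of f at the poles inside |z| = 7).

The denominator factors as (z - 5)*(z - 1), so the singularities of f are simple poles at z = 5, z = 1.
  |5|² = 25 < 49 = 7², so this pole is inside the contour.
  |1|² = 1 < 49 = 7², so this pole is inside the contour.

With P(z) = 4 and Q(z) = z^2 - 6*z + 5, each pole is simple, so Res(f, z₀) = P(z₀)/Q'(z₀) with Q'(z) = 2*z - 6.
  Res(f, 5) = P(5)/Q'(5) = (4)/(4) = 1
  Res(f, 1) = P(1)/Q'(1) = (4)/(-4) = -1

Sum of residues inside C: 0
∮_C f(z) dz = 2πi · (0) = 0

Final answer: 0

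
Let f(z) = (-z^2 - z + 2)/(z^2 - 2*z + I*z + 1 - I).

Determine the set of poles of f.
{1 - I}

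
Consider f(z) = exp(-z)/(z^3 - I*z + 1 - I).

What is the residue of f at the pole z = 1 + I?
Write f(z) = P(z)/Q(z) with P(z) = exp(-z) and Q(z) = z^3 - I*z + 1 - I.
The denominator factors as Q(z) = (z + 1)*(z + I)*(z - 1 - I), so z = 1 + I is a simple zero of Q and P is analytic there; z = 1 + I is therefore a simple pole and
  Res(f, z₀) = P(z₀)/Q'(z₀).

Q'(z) = 3*z^2 - I, so Q'(1 + I) = 5*I.
P(1 + I) = exp(-1 - I).

Res(f, 1 + I) = (exp(-1 - I))/(5*I) = -I*exp(-1 - I)/5

Final answer: -I*exp(-1 - I)/5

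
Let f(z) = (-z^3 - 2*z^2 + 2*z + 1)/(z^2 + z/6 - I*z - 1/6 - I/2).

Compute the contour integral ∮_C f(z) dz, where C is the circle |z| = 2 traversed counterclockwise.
By the residue theorem, ∮_C f(z) dz = 2πi · (sum of the residues of f at the poles inside |z| = 2).

The denominator factors as (z + 1/2)*(z - 1/3 - I), so the singularities of f are simple poles at z = -1/2, z = 1/3 + I.
  |-1/2|² = 1/4 < 4 = 2², so this pole is inside the contour.
  |1/3 + I|² = 10/9 < 4 = 2², so this pole is inside the contour.

With P(z) = -z^3 - 2*z^2 + 2*z + 1 and Q(z) = z^2 + z/6 - I*z - 1/6 - I/2, each pole is simple, so Res(f, z₀) = P(z₀)/Q'(z₀) with Q'(z) = 2*z + 1/6 - I.
  Res(f, -1/2) = P(-1/2)/Q'(-1/2) = (-3/8)/(-5/6 - I) = 45/244 - 27*I/122
  Res(f, 1/3 + I) = P(1/3 + I)/Q'(1/3 + I) = (119/27 + 4*I/3)/(5/6 + I) = 1622/549 - 356*I/183

Sum of residues inside C: 113/36 - 13*I/6
∮_C f(z) dz = 2πi · (113/36 - 13*I/6) = pi*(13/3 + 113*I/18)

Final answer: pi*(13/3 + 113*I/18)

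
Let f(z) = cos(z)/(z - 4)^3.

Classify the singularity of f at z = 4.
pole of order 3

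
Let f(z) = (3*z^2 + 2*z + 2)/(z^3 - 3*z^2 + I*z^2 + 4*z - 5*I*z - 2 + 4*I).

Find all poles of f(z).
The singularities of f are the zeros of the denominator. Factoring,
  z^3 - 3*z^2 + I*z^2 + 4*z - 5*I*z - 2 + 4*I = (z + 2*I)*(z - 2 - I)*(z - 1)
so the candidates are z = -2*I, z = 2 + I, z = 1.

Check the numerator P(z) = 3*z^2 + 2*z + 2 at each one:
  P(-2*I) = -10 - 4*I ≠ 0, so z = -2*I is a (simple) pole.
  P(2 + I) = 15 + 14*I ≠ 0, so z = 2 + I is a (simple) pole.
  P(1) = 7 ≠ 0, so z = 1 is a (simple) pole.

Poles of f: {-2*I, 1, 2 + I}

Final answer: {-2*I, 1, 2 + I}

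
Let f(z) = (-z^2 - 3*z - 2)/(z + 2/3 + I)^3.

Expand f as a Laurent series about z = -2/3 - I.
Put w = z - (-2/3 - I), i.e. z = w - 2/3 - I. The denominator is w^3, so it suffices to rewrite the numerator in powers of w.

P(z) = -z^2 - 3*z - 2
P(w - 2/3 - I) = 5/9 + 5*I/3 + (-5/3 + 2*I)*w - w^2

Dividing each term by w^3:
  f = (5/9 + 5*I/3)/w^3 + (-5/3 + 2*I)/w^2 - 1/w

Substituting back w = z + 2/3 + I:
  f(z) = (5/9 + 5*I/3)/(z + 2/3 + I)^3 + (-5/3 + 2*I)/(z + 2/3 + I)^2 - 1/(z + 2/3 + I)

The series is finite because the numerator is a polynomial; the negative powers form the principal part, and the coefficient of 1/(z + 2/3 + I) gives Res(f, -2/3 - I) = -1.

Final answer: (5/9 + 5*I/3)/(z + 2/3 + I)^3 + (-5/3 + 2*I)/(z + 2/3 + I)^2 - 1/(z + 2/3 + I)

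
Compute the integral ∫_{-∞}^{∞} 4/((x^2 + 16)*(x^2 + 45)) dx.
Let f(z) = 4/((z^2 + 16)*(z^2 + 45)). The denominator has no real zeros and deg Q - deg P = 4 ≥ 2, so the integral of f over the upper semicircle |z| = R tends to 0 as R → ∞. Closing the contour in the upper half-plane,
  ∫_{-∞}^{∞} f(x) dx = 2πi · Σ Res(f, z_k)  over the poles with Im z_k > 0.

Zeros of the denominator: z^2 + 16 = 0 gives z = ±4*I; z^2 + 45 = 0 gives z = ±3*sqrt(5)*I.
Upper half-plane: z = 4*I, z = 3*sqrt(5)*I (simple).

Each pole is a simple zero of Q(z) = z^4 + 61*z^2 + 720, so Res(f, z₀) = P(z₀)/Q'(z₀) with P(z) = 4, Q'(z) = 4*z^3 + 122*z:
  Res(f, 4*I) = (4)/(232*I) = -I/58
  Res(f, 3*sqrt(5)*I) = (4)/(-174*sqrt(5)*I) = 2*sqrt(5)*I/435

Sum of residues: I*(-15 + 4*sqrt(5))/870
∫_{-∞}^{∞} f(x) dx = 2πi · (I*(-15 + 4*sqrt(5))/870) = pi*(15 - 4*sqrt(5))/435

Final answer: pi*(15 - 4*sqrt(5))/435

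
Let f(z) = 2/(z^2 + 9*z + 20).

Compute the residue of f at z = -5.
Write f(z) = P(z)/Q(z) with P(z) = 2 and Q(z) = z^2 + 9*z + 20.
The denominator factors as Q(z) = (z + 4)*(z + 5), so z = -5 is a simple zero of Q and P is analytic there; z = -5 is therefore a simple pole and
  Res(f, z₀) = P(z₀)/Q'(z₀).

Q'(z) = 2*z + 9, so Q'(-5) = -1.
P(-5) = 2.

Res(f, -5) = (2)/(-1) = -2

Final answer: -2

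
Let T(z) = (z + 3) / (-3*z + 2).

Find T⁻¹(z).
Set w = T(z) = (z + 3) / (-3*z + 2) and solve for z:
  w*(-3*z + 2) = z + 3
  2*w + z*(-3*w - 1) - 3 = 0
  z*(-3*w - 1) = 3 - 2*w
  z = (2*w - 3)/(3*w + 1)
Renaming the variable, T⁻¹(z) = (2*z - 3)/(3*z + 1).
(Check: ad - bc = 11 ≠ 0, so T is invertible.)

Final answer: (2*z - 3)/(3*z + 1)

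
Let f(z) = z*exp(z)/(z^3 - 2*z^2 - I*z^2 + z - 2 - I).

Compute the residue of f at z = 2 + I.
(3/8 - I/8)*exp(2 + I)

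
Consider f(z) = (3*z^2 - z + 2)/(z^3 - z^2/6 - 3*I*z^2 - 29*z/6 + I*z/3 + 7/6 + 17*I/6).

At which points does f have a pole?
The singularities of f are the zeros of the denominator. Factoring,
  z^3 - z^2/6 - 3*I*z^2 - 29*z/6 + I*z/3 + 7/6 + 17*I/6 = (z + 3/2 - I)*(z - 2/3 - I)*(z - 1 - I)
so the candidates are z = -3/2 + I, z = 2/3 + I, z = 1 + I.

Check the numerator P(z) = 3*z^2 - z + 2 at each one:
  P(-3/2 + I) = 29/4 - 10*I ≠ 0, so z = -3/2 + I is a (simple) pole.
  P(2/3 + I) = -1/3 + 3*I ≠ 0, so z = 2/3 + I is a (simple) pole.
  P(1 + I) = 1 + 5*I ≠ 0, so z = 1 + I is a (simple) pole.

Poles of f: {-3/2 + I, 2/3 + I, 1 + I}

Final answer: {-3/2 + I, 2/3 + I, 1 + I}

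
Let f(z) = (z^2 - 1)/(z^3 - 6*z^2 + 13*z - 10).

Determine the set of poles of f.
{2 - I, 2, 2 + I}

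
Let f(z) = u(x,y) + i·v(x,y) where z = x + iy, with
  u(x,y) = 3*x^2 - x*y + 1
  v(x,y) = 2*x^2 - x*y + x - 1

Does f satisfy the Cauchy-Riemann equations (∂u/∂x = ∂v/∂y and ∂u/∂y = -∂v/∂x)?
∂u/∂x = 6*x - y
∂v/∂y = -x
∂u/∂y = -x
∂v/∂x = 4*x - y + 1
∂u/∂x ≠ ∂v/∂y and ∂u/∂y ≠ -∂v/∂x; the Cauchy-Riemann equations are not satisfied, so f is not analytic.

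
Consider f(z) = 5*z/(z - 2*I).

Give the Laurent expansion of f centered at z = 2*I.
10*I/(z - 2*I) + 5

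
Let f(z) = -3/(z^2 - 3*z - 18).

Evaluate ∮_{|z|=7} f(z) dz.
By the residue theorem, ∮_C f(z) dz = 2πi · (sum of the residues of f at the poles inside |z| = 7).

The denominator factors as (z - 6)*(z + 3), so the singularities of f are simple poles at z = 6, z = -3.
  |6|² = 36 < 49 = 7², so this pole is inside the contour.
  |-3|² = 9 < 49 = 7², so this pole is inside the contour.

With P(z) = -3 and Q(z) = z^2 - 3*z - 18, each pole is simple, so Res(f, z₀) = P(z₀)/Q'(z₀) with Q'(z) = 2*z - 3.
  Res(f, 6) = P(6)/Q'(6) = (-3)/(9) = -1/3
  Res(f, -3) = P(-3)/Q'(-3) = (-3)/(-9) = 1/3

Sum of residues inside C: 0
∮_C f(z) dz = 2πi · (0) = 0

Final answer: 0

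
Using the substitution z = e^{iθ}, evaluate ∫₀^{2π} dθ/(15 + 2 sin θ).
2*sqrt(221)*pi/221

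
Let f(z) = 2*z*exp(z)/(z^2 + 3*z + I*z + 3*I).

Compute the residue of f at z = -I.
(1/5 - 3*I/5)*exp(-I)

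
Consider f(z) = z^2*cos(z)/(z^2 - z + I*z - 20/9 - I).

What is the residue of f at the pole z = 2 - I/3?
(101/82 - 143*I/246)*cos(2 - I/3)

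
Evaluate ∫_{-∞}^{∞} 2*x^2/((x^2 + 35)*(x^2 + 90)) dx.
2*pi*(-sqrt(35) + 3*sqrt(10))/55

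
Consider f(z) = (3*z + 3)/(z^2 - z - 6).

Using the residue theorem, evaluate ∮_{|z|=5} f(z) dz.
6*I*pi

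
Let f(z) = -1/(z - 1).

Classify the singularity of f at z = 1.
Write f(z) = g(z)/(z - 1) with g(z) = -1.
g is entire and g(1) = -1 ≠ 0, so no factor of (z - 1) cancels: the Laurent expansion of f about z = 1 starts at the power -1, i.e. lim_{z→z₀} (z - z₀) f(z) = -1 is finite and nonzero.
So z = 1 is a pole of order 1.

Final answer: pole of order 1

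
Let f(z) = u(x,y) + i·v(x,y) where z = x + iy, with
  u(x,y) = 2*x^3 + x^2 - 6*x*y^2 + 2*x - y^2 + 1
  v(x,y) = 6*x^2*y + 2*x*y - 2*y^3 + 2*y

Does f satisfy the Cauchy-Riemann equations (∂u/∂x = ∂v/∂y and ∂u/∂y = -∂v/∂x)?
∂u/∂x = 6*x^2 + 2*x - 6*y^2 + 2
∂v/∂y = 6*x^2 + 2*x - 6*y^2 + 2
∂u/∂y = -12*x*y - 2*y
∂v/∂x = 12*x*y + 2*y
∂u/∂x = ∂v/∂y and ∂u/∂y = -∂v/∂x hold identically; f is analytic.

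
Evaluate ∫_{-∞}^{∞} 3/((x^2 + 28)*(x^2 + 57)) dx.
Let f(z) = 3/((z^2 + 28)*(z^2 + 57)). The denominator has no real zeros and deg Q - deg P = 4 ≥ 2, so the integral of f over the upper semicircle |z| = R tends to 0 as R → ∞. Closing the contour in the upper half-plane,
  ∫_{-∞}^{∞} f(x) dx = 2πi · Σ Res(f, z_k)  over the poles with Im z_k > 0.

Zeros of the denominator: z^2 + 28 = 0 gives z = ±2*sqrt(7)*I; z^2 + 57 = 0 gives z = ±sqrt(57)*I.
Upper half-plane: z = sqrt(57)*I, z = 2*sqrt(7)*I (simple).

Each pole is a simple zero of Q(z) = z^4 + 85*z^2 + 1596, so Res(f, z₀) = P(z₀)/Q'(z₀) with P(z) = 3, Q'(z) = 4*z^3 + 170*z:
  Res(f, sqrt(57)*I) = (3)/(-58*sqrt(57)*I) = sqrt(57)*I/1102
  Res(f, 2*sqrt(7)*I) = (3)/(116*sqrt(7)*I) = -3*sqrt(7)*I/812

Sum of residues: I*(-57*sqrt(7) + 14*sqrt(57))/15428
∫_{-∞}^{∞} f(x) dx = 2πi · (I*(-57*sqrt(7) + 14*sqrt(57))/15428) = pi*(-14*sqrt(57) + 57*sqrt(7))/7714

Final answer: pi*(-14*sqrt(57) + 57*sqrt(7))/7714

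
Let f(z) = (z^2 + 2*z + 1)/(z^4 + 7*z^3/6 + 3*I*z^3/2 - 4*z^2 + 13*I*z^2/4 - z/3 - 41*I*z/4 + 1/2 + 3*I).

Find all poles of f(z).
The singularities of f are the zeros of the denominator. Factoring,
  z^4 + 7*z^3/6 + 3*I*z^3/2 - 4*z^2 + 13*I*z^2/4 - z/3 - 41*I*z/4 + 1/2 + 3*I = (z + 2*I)*(z - 1/3)*(z - 3/2)*(z + 3 - I/2)
so the candidates are z = -2*I, z = 1/3, z = 3/2, z = -3 + I/2.

Check the numerator P(z) = z^2 + 2*z + 1 at each one:
  P(-2*I) = -3 - 4*I ≠ 0, so z = -2*I is a (simple) pole.
  P(1/3) = 16/9 ≠ 0, so z = 1/3 is a (simple) pole.
  P(3/2) = 25/4 ≠ 0, so z = 3/2 is a (simple) pole.
  P(-3 + I/2) = 15/4 - 2*I ≠ 0, so z = -3 + I/2 is a (simple) pole.

Poles of f: {-3 + I/2, -2*I, 1/3, 3/2}

Final answer: {-3 + I/2, -2*I, 1/3, 3/2}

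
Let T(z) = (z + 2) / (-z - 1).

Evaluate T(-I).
-3/2 - I/2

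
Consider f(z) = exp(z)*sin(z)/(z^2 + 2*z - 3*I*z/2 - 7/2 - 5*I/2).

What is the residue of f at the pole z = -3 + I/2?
Write f(z) = P(z)/Q(z) with P(z) = exp(z)*sin(z) and Q(z) = z^2 + 2*z - 3*I*z/2 - 7/2 - 5*I/2.
The denominator factors as Q(z) = (z + 3 - I/2)*(z - 1 - I), so z = -3 + I/2 is a simple zero of Q and P is analytic there; z = -3 + I/2 is therefore a simple pole and
  Res(f, z₀) = P(z₀)/Q'(z₀).

Q'(z) = 2*z + 2 - 3*I/2, so Q'(-3 + I/2) = -4 - I/2.
P(-3 + I/2) = -exp(-3 + I/2)*sin(3 - I/2).

Res(f, -3 + I/2) = (-exp(-3 + I/2)*sin(3 - I/2))/(-4 - I/2) = (16/65 - 2*I/65)*exp(-3 + I/2)*sin(3 - I/2)

Final answer: (16/65 - 2*I/65)*exp(-3 + I/2)*sin(3 - I/2)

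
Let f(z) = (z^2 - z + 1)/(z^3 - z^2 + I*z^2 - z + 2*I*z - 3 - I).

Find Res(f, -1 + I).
Write f(z) = P(z)/Q(z) with P(z) = z^2 - z + 1 and Q(z) = z^3 - z^2 + I*z^2 - z + 2*I*z - 3 - I.
The denominator factors as Q(z) = (z + 1 - I)*(z + I)*(z - 2 + I), so z = -1 + I is a simple zero of Q and P is analytic there; z = -1 + I is therefore a simple pole and
  Res(f, z₀) = P(z₀)/Q'(z₀).

Q'(z) = 3*z^2 - 2*z + 2*I*z - 1 + 2*I, so Q'(-1 + I) = -1 - 8*I.
P(-1 + I) = 2 - 3*I.

Res(f, -1 + I) = (2 - 3*I)/(-1 - 8*I) = 22/65 + 19*I/65

Final answer: 22/65 + 19*I/65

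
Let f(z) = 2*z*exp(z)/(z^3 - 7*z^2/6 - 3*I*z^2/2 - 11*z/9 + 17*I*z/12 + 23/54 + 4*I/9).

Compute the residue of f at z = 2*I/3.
(-48/85 - 192*I/85)*exp(2*I/3)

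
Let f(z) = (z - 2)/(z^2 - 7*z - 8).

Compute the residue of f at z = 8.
Write f(z) = P(z)/Q(z) with P(z) = z - 2 and Q(z) = z^2 - 7*z - 8.
The denominator factors as Q(z) = (z - 8)*(z + 1), so z = 8 is a simple zero of Q and P is analytic there; z = 8 is therefore a simple pole and
  Res(f, z₀) = P(z₀)/Q'(z₀).

Q'(z) = 2*z - 7, so Q'(8) = 9.
P(8) = 6.

Res(f, 8) = (6)/(9) = 2/3

Final answer: 2/3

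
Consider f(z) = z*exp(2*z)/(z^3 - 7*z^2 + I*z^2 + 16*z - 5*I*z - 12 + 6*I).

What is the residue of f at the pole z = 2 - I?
Write f(z) = P(z)/Q(z) with P(z) = z*exp(2*z) and Q(z) = z^3 - 7*z^2 + I*z^2 + 16*z - 5*I*z - 12 + 6*I.
The denominator factors as Q(z) = (z - 2)*(z - 2 + I)*(z - 3), so z = 2 - I is a simple zero of Q and P is analytic there; z = 2 - I is therefore a simple pole and
  Res(f, z₀) = P(z₀)/Q'(z₀).

Q'(z) = 3*z^2 - 14*z + 2*I*z + 16 - 5*I, so Q'(2 - I) = -1 + I.
P(2 - I) = (2 - I)*exp(4 - 2*I).

Res(f, 2 - I) = ((2 - I)*exp(4 - 2*I))/(-1 + I) = (-3/2 - I/2)*exp(4 - 2*I)

Final answer: (-3/2 - I/2)*exp(4 - 2*I)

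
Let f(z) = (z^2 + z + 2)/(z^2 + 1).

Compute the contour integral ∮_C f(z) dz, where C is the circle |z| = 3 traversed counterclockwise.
By the residue theorem, ∮_C f(z) dz = 2πi · (sum of the residues of f at the poles inside |z| = 3).

The denominator factors as (z - I)*(z + I), so the singularities of f are simple poles at z = I, z = -I.
  |I|² = 1 < 9 = 3², so this pole is inside the contour.
  |-I|² = 1 < 9 = 3², so this pole is inside the contour.

With P(z) = z^2 + z + 2 and Q(z) = z^2 + 1, each pole is simple, so Res(f, z₀) = P(z₀)/Q'(z₀) with Q'(z) = 2*z.
  Res(f, I) = P(I)/Q'(I) = (1 + I)/(2*I) = 1/2 - I/2
  Res(f, -I) = P(-I)/Q'(-I) = (1 - I)/(-2*I) = 1/2 + I/2

Sum of residues inside C: 1
∮_C f(z) dz = 2πi · (1) = 2*I*pi

Final answer: 2*I*pi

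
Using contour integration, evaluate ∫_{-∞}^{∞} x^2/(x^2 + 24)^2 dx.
sqrt(6)*pi/24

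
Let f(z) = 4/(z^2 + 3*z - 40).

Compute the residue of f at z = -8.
-4/13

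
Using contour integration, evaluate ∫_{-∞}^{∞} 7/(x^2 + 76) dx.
7*sqrt(19)*pi/38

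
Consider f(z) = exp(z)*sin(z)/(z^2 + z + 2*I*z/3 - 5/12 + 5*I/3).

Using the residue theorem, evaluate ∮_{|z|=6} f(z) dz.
pi*(-6/13 + 9*I/13)*exp(-3/2 + I/3)*sin(3/2 - I/3) + pi*(-6/13 + 9*I/13)*exp(1/2 - I)*sin(1/2 - I)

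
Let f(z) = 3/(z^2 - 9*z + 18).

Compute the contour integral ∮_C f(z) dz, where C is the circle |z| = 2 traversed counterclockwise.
By the residue theorem, ∮_C f(z) dz = 2πi · (sum of the residues of f at the poles inside |z| = 2).

The denominator factors as (z - 6)*(z - 3), so the singularities of f are simple poles at z = 6, z = 3.
  |6|² = 36 > 4 = 2², so this pole is outside the contour.
  |3|² = 9 > 4 = 2², so this pole is outside the contour.

No pole lies inside the contour, so f is analytic on and inside C and the integral is 0 (Cauchy's theorem).

Final answer: 0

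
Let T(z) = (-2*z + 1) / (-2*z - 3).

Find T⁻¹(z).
(-3*z - 1)/(2*z - 2)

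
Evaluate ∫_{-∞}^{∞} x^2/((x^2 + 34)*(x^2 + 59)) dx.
pi*(-sqrt(34) + sqrt(59))/25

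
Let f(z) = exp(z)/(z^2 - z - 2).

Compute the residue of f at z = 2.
exp(2)/3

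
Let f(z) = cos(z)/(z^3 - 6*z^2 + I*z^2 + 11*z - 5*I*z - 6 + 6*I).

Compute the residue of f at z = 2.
Write f(z) = P(z)/Q(z) with P(z) = cos(z) and Q(z) = z^3 - 6*z^2 + I*z^2 + 11*z - 5*I*z - 6 + 6*I.
The denominator factors as Q(z) = (z - 1 + I)*(z - 2)*(z - 3), so z = 2 is a simple zero of Q and P is analytic there; z = 2 is therefore a simple pole and
  Res(f, z₀) = P(z₀)/Q'(z₀).

Q'(z) = 3*z^2 - 12*z + 2*I*z + 11 - 5*I, so Q'(2) = -1 - I.
P(2) = cos(2).

Res(f, 2) = (cos(2))/(-1 - I) = (-1/2 + I/2)*cos(2)

Final answer: (-1/2 + I/2)*cos(2)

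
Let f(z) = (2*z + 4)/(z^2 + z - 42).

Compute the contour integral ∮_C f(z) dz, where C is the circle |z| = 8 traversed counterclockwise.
By the residue theorem, ∮_C f(z) dz = 2πi · (sum of the residues of f at the poles inside |z| = 8).

The denominator factors as (z + 7)*(z - 6), so the singularities of f are simple poles at z = -7, z = 6.
  |-7|² = 49 < 64 = 8², so this pole is inside the contour.
  |6|² = 36 < 64 = 8², so this pole is inside the contour.

With P(z) = 2*z + 4 and Q(z) = z^2 + z - 42, each pole is simple, so Res(f, z₀) = P(z₀)/Q'(z₀) with Q'(z) = 2*z + 1.
  Res(f, -7) = P(-7)/Q'(-7) = (-10)/(-13) = 10/13
  Res(f, 6) = P(6)/Q'(6) = (16)/(13) = 16/13

Sum of residues inside C: 2
∮_C f(z) dz = 2πi · (2) = 4*I*pi

Final answer: 4*I*pi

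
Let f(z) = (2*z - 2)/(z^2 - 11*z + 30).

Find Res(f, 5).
Write f(z) = P(z)/Q(z) with P(z) = 2*z - 2 and Q(z) = z^2 - 11*z + 30.
The denominator factors as Q(z) = (z - 6)*(z - 5), so z = 5 is a simple zero of Q and P is analytic there; z = 5 is therefore a simple pole and
  Res(f, z₀) = P(z₀)/Q'(z₀).

Q'(z) = 2*z - 11, so Q'(5) = -1.
P(5) = 8.

Res(f, 5) = (8)/(-1) = -8

Final answer: -8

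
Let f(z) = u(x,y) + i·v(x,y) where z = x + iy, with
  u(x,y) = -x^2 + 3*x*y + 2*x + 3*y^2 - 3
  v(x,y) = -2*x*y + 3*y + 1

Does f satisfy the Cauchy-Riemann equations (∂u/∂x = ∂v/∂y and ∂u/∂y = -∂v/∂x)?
∂u/∂x = -2*x + 3*y + 2
∂v/∂y = 3 - 2*x
∂u/∂y = 3*x + 6*y
∂v/∂x = -2*y
∂u/∂x ≠ ∂v/∂y and ∂u/∂y ≠ -∂v/∂x; the Cauchy-Riemann equations are not satisfied, so f is not analytic.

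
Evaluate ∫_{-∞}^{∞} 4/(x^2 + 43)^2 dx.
Let f(z) = 4/(z^2 + 43)^2. The denominator has no real zeros and deg Q - deg P = 4 ≥ 2, so the integral of f over the upper semicircle |z| = R tends to 0 as R → ∞. Closing the contour in the upper half-plane,
  ∫_{-∞}^{∞} f(x) dx = 2πi · Σ Res(f, z_k)  over the poles with Im z_k > 0.

Zeros of the denominator: z^2 + 43 = 0 gives z = ±sqrt(43)*I.
Upper half-plane: z = sqrt(43)*I (a pole of order 2).

Write f(z) = g(z)/(z - sqrt(43)*I)^2 with g(z) = 4/(z + sqrt(43)*I)^2. For a double pole, Res(f, z₀) = g'(z₀):
  g'(z) = -8/(z + sqrt(43)*I)^3
  Res(f, sqrt(43)*I) = g'(sqrt(43)*I) = -sqrt(43)*I/1849

∫_{-∞}^{∞} f(x) dx = 2πi · (-sqrt(43)*I/1849) = 2*sqrt(43)*pi/1849

Final answer: 2*sqrt(43)*pi/1849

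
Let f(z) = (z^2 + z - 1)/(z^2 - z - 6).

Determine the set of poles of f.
The singularities of f are the zeros of the denominator. Factoring,
  z^2 - z - 6 = (z + 2)*(z - 3)
so the candidates are z = -2, z = 3.

Check the numerator P(z) = z^2 + z - 1 at each one:
  P(-2) = 1 ≠ 0, so z = -2 is a (simple) pole.
  P(3) = 11 ≠ 0, so z = 3 is a (simple) pole.

Poles of f: {-2, 3}

Final answer: {-2, 3}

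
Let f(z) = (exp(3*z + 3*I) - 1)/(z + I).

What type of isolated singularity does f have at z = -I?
Let u = z + I. The exponent is 3*z + 3*I = 3u, so
  f = (e^(3u) - 1)/u = ((3u) + (3u)^2/2 + (3u)^3/6 + ...)/u = 3 + (9/2)*u + (9/2)*u^2 + ...
The Laurent expansion about u = 0 has no negative powers; equivalently lim_{z→-I} f(z) = 3 exists and is finite.
So the singularity is removable.

Final answer: removable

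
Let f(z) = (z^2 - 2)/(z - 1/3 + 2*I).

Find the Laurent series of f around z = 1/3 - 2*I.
(-53/9 - 4*I/3)/(z - 1/3 + 2*I) + 2/3 - 4*I + (z - 1/3 + 2*I)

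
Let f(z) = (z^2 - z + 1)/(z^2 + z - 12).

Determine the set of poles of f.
The singularities of f are the zeros of the denominator. Factoring,
  z^2 + z - 12 = (z - 3)*(z + 4)
so the candidates are z = 3, z = -4.

Check the numerator P(z) = z^2 - z + 1 at each one:
  P(3) = 7 ≠ 0, so z = 3 is a (simple) pole.
  P(-4) = 21 ≠ 0, so z = -4 is a (simple) pole.

Poles of f: {-4, 3}

Final answer: {-4, 3}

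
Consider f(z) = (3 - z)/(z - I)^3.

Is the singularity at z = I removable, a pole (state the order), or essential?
Write f(z) = g(z)/(z - I)^3 with g(z) = 3 - z.
g is entire and g(I) = 3 - I ≠ 0, so no factor of (z - I) cancels: the Laurent expansion of f about z = I starts at the power -3, i.e. lim_{z→z₀} (z - z₀)^3 f(z) = 3 - I is finite and nonzero.
So z = I is a pole of order 3.

Final answer: pole of order 3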